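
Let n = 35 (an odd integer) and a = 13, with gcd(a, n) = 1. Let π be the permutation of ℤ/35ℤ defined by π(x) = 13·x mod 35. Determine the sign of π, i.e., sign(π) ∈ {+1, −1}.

+1

Trace 29: π^k(29) = [29, 27, 1, 13] for k=0..3.
Cycle type of π: 4×7 + 2×3 + 1; total 11 cycles.
With 11 cycles on 35 points, sign = (−1)^{35−11} = +1.
Via Zolotarev, sign(π_{13}) = (13|35) = +1.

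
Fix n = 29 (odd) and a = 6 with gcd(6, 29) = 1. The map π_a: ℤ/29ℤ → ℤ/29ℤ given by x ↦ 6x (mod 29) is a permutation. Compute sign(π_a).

+1

Start at x=28: 28 → 23 → 22 → 16 → 9 → 25 → 5 → … (one orbit).
Cycle type of π: 14×2 + 1; total 3 cycles.
Σ(ℓ_i−1) = 29−3 = 26; sign = (−1)^26 = +1.
Check: (6/29) = +1 by Zolotarev.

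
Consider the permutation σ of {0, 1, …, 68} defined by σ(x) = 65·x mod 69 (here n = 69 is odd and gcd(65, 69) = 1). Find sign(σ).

Start at x=5: 5 → 49 → 11 → 25 → 38 → 55 → 56 → … (one orbit).
Cycle type of π: 22×3 + 2 + 1; total 5 cycles.
sign(π) = (−1)^{n − #cycles} = (−1)^{69−5} = (−1)^64 = +1.

+1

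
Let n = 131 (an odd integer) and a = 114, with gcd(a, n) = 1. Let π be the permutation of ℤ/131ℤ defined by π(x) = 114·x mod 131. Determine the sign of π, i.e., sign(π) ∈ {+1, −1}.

Start at x=7: 7 → 12 → 58 → 62 → 125 → 102 → 100 → … (one orbit).
Decompose π into cycles: lengths [65, 65, 1] (3 cycles, including the fixed point 0).
With 3 cycles on 131 points, sign = (−1)^{131−3} = +1.
Zolotarev: (114|131) = +1, matching the cycle-count sign.

+1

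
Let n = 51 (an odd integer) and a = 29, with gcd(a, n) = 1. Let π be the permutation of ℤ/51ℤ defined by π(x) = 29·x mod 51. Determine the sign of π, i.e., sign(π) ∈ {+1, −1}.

Orbit of 16 under x↦29x: [16, 5, 43, 23, 4, 14, 49]… (length divides ord_51(29)).
Decompose π into cycles: lengths [16, 16, 16, 2, 1] (5 cycles, including the fixed point 0).
Σ(ℓ_i−1) = 51−5 = 46; sign = (−1)^46 = +1.
Zolotarev: (29|51) = +1, matching the cycle-count sign.

+1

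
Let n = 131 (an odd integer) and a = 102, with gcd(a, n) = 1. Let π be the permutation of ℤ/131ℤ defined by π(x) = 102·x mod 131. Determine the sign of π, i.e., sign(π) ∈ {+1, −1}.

+1

Orbit of 52 under x↦102x: [52, 64, 109, 114, 100, 113, 129]… (length divides ord_131(102)).
Cycle lengths of π_102 on ℤ/131ℤ: [65, 65, 1]; 3 cycles in total.
Σ(ℓ_i−1) = 131−3 = 128; sign = (−1)^128 = +1.
The Jacobi symbol (102|131) = +1 (Zolotarev) agrees.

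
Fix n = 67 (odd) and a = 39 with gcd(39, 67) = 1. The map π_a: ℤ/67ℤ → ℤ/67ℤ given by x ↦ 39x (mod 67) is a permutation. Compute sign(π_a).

Start at x=16: 16 → 21 → 15 → 49 → 35 → 25 → 37 → … (one orbit).
Cycle lengths of π_39 on ℤ/67ℤ: [33, 33, 1]; 3 cycles in total.
Σ(ℓ_i−1) = 67−3 = 64; sign = (−1)^64 = +1.

+1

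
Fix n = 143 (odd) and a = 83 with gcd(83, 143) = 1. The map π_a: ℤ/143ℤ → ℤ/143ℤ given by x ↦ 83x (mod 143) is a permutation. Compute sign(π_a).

+1

Start at x=1: 1 → 83 → 25 → 73 → 53 → 109 → 38 → … (one orbit).
π_83 has 11 disjoint cycles with lengths [20, 20, 20, 20, 20, 20, 10, 4, 4, 4, 1] on {0,…,142}.
sign(π) = (−1)^{n − #cycles} = (−1)^{143−11} = (−1)^132 = +1.
(83|143)_J = +1 (Zolotarev's lemma cross-check).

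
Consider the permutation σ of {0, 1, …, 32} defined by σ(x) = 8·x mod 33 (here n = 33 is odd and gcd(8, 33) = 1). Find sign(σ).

+1

Start at x=1: 1 → 8 → 31 → 17 → 4 → 32 → 25 → … (one orbit).
The orbit structure of x ↦ 8x mod 33: 5 orbits of sizes [10, 10, 10, 2, 1].
5 cycles on 33: each ℓ→(−1)^(ℓ−1), product (−1)^28 = +1.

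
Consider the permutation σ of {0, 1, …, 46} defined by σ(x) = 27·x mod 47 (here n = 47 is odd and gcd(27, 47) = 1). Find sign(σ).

Start at x=25: 25 → 17 → 36 → 32 → 18 → 16 → 9 → … (one orbit).
Cycle type of π: 23×2 + 1; total 3 cycles.
n − c = 47 − 3 = 44; sign = (−1)^44 = +1.
(27|47)_J = +1 (Zolotarev's lemma cross-check).

+1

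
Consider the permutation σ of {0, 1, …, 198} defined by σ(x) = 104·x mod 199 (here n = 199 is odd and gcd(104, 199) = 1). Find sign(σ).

Trace 49: π^k(49) = [49, 121, 47, 112, 106, 79, 57] for k=0..6.
Cycle type of π: 99×2 + 1; total 3 cycles.
Σ(ℓ_i−1) = 199−3 = 196; sign = (−1)^196 = +1.
(104|199)_J = +1 (Zolotarev's lemma cross-check).

+1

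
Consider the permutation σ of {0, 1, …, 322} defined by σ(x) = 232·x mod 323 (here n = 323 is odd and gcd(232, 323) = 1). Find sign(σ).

Start at x=197: 197 → 161 → 207 → 220 → 6 → 100 → 267 → … (one orbit).
The orbit structure of x ↦ 232x mod 323: 6 orbits of sizes [144, 144, 16, 9, 9, 1].
Σ(ℓ_i−1) = 323−6 = 317; sign = (−1)^317 = -1.
Check: (232/323) = -1 by Zolotarev.

-1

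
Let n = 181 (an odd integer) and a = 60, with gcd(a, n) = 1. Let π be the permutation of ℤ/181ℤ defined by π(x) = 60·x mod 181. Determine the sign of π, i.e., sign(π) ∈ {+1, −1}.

Start at x=145: 145 → 12 → 177 → 122 → 80 → 94 → 29 → … (one orbit).
π_60 has 3 disjoint cycles with lengths [90, 90, 1] on {0,…,180}.
181 − 3 = 178 transpositions; sign(π) = (−1)^178 = +1.
Zolotarev: (60|181) = +1, matching the cycle-count sign.

+1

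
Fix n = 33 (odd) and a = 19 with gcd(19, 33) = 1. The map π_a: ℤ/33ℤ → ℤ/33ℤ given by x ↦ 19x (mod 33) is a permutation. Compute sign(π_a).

-1

Orbit of 19 under x↦19x: [19, 31, 28, 4, 10, 25, 13]… (length divides ord_33(19)).
The orbit structure of x ↦ 19x mod 33: 6 orbits of sizes [10, 10, 10, 1, 1, 1].
6 cycles on 33: each ℓ→(−1)^(ℓ−1), product (−1)^27 = -1.
Zolotarev: (19|33) = -1, matching the cycle-count sign.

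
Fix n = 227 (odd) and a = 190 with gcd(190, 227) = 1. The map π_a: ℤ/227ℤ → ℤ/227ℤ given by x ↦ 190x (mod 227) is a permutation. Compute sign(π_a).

Trace 195: π^k(195) = [195, 49, 3, 116, 21, 131, 147] for k=0..6.
The orbit structure of x ↦ 190x mod 227: 3 orbits of sizes [113, 113, 1].
With 3 cycles on 227 points, sign = (−1)^{227−3} = +1.
Via Zolotarev, sign(π_{190}) = (190|227) = +1.

+1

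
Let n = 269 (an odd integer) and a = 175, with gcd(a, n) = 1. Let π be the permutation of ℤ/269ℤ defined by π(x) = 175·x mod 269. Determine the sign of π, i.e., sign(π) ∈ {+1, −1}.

-1

Orbit of 265 under x↦175x: [265, 107, 164, 186, 1, 175, 228]… (length divides ord_269(175)).
Decompose π into cycles: lengths [268, 1] (2 cycles, including the fixed point 0).
n − c = 269 − 2 = 267; sign = (−1)^267 = -1.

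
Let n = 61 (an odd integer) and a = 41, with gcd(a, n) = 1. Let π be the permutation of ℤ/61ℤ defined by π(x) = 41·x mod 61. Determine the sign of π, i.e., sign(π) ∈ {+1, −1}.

Orbit of 52 under x↦41x: [52, 58, 60, 20, 27, 9, 3]… (length divides ord_61(41)).
7 cycles of lengths [10, 10, 10, 10, 10, 10, 1].
sign(π) = (−1)^{n − #cycles} = (−1)^{61−7} = (−1)^54 = +1.
(41|61)_J = +1 (Zolotarev's lemma cross-check).

+1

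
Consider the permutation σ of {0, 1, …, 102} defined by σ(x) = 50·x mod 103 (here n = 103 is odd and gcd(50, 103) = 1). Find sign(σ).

Trace 28: π^k(28) = [28, 61, 63, 60, 13, 32, 55] for k=0..6.
Cycle type of π: 51×2 + 1; total 3 cycles.
sign(π) = (−1)^{n − #cycles} = (−1)^{103−3} = (−1)^100 = +1.

+1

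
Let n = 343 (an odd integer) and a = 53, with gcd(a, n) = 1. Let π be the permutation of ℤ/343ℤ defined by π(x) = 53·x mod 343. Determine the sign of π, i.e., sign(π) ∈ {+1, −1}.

Start at x=200: 200 → 310 → 309 → 256 → 191 → 176 → 67 → … (one orbit).
Cycle type of π: 147×2 + 21×2 + 3×2 + 1; total 7 cycles.
n − c = 343 − 7 = 336; sign = (−1)^336 = +1.
(53|343)_J = +1 (Zolotarev's lemma cross-check).

+1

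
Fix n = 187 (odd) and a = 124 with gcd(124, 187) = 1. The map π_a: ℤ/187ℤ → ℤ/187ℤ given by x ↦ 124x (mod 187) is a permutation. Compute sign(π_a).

-1

Trace 126: π^k(126) = [126, 103, 56, 25, 108, 115, 48] for k=0..6.
π_124 has 6 disjoint cycles with lengths [80, 80, 16, 5, 5, 1] on {0,…,186}.
n − c = 187 − 6 = 181; sign = (−1)^181 = -1.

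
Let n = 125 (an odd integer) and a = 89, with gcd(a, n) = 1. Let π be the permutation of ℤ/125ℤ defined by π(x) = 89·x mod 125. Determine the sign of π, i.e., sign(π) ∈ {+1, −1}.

Orbit of 91 under x↦89x: [91, 99, 61, 54, 56, 109, 76]… (length divides ord_125(89)).
Decompose π into cycles: lengths [50, 50, 10, 10, 2, 2, 1] (7 cycles, including the fixed point 0).
With 7 cycles on 125 points, sign = (−1)^{125−7} = +1.
Via Zolotarev, sign(π_{89}) = (89|125) = +1.

+1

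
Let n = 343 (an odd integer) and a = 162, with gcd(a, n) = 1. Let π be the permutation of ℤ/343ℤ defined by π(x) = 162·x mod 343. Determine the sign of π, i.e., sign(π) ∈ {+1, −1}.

+1

Trace 120: π^k(120) = [120, 232, 197, 15, 29, 239, 302] for k=0..6.
19 cycles of lengths [49, 49, 49, 49, 49, 49, 7, 7, 7, 7, 7, 7, 1, 1, 1, 1, 1, 1, 1].
With 19 cycles on 343 points, sign = (−1)^{343−19} = +1.
(162|343)_J = +1 (Zolotarev's lemma cross-check).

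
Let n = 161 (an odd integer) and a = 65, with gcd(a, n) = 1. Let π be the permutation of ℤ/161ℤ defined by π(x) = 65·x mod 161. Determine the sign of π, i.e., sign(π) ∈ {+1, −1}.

-1

Start at x=121: 121 → 137 → 50 → 30 → 18 → 43 → 58 → … (one orbit).
π_65 has 6 disjoint cycles with lengths [66, 66, 22, 3, 3, 1] on {0,…,160}.
161 − 6 = 155 transpositions; sign(π) = (−1)^155 = -1.
Via Zolotarev, sign(π_{65}) = (65|161) = -1.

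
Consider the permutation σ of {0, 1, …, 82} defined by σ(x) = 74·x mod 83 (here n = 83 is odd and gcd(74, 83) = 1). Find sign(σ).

Orbit of 63 under x↦74x: [63, 14, 40, 55, 3, 56, 77]… (length divides ord_83(74)).
Cycle lengths of π_74 on ℤ/83ℤ: [82, 1]; 2 cycles in total.
2 cycles on 83: each ℓ→(−1)^(ℓ−1), product (−1)^81 = -1.

-1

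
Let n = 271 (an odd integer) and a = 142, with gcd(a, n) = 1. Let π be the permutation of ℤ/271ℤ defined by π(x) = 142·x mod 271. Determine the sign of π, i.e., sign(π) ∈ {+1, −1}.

Start at x=187: 187 → 267 → 245 → 102 → 121 → 109 → 31 → … (one orbit).
The orbit structure of x ↦ 142x mod 271: 2 orbits of sizes [270, 1].
n − c = 271 − 2 = 269; sign = (−1)^269 = -1.
Check: (142/271) = -1 by Zolotarev.

-1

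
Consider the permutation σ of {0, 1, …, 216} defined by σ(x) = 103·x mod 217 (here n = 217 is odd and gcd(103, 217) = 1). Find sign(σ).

-1

Orbit of 125 under x↦103x: [125, 72, 38, 8, 173, 25, 188]… (length divides ord_217(103)).
Cycle type of π: 30×6 + 15×2 + 6 + 1; total 10 cycles.
Σ(ℓ_i−1) = 217−10 = 207; sign = (−1)^207 = -1.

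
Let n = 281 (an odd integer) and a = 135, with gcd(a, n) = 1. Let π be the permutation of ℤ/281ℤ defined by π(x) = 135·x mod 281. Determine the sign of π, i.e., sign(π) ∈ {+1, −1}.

-1

Start at x=139: 139 → 219 → 60 → 232 → 129 → 274 → 179 → … (one orbit).
π_135 has 8 disjoint cycles with lengths [40, 40, 40, 40, 40, 40, 40, 1] on {0,…,280}.
Σ(ℓ_i−1) = 281−8 = 273; sign = (−1)^273 = -1.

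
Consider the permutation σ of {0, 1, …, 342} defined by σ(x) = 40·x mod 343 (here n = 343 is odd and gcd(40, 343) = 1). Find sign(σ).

Start at x=309: 309 → 12 → 137 → 335 → 23 → 234 → 99 → … (one orbit).
The orbit structure of x ↦ 40x mod 343: 4 orbits of sizes [294, 42, 6, 1].
343 − 4 = 339 transpositions; sign(π) = (−1)^339 = -1.
Via Zolotarev, sign(π_{40}) = (40|343) = -1.

-1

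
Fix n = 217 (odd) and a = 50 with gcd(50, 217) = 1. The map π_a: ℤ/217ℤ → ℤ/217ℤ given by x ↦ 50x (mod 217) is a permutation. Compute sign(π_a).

Orbit of 36 under x↦50x: [36, 64, 162, 71, 78, 211, 134]… (length divides ord_217(50)).
π_50 has 21 disjoint cycles with lengths [15, 15, 15, 15, 15, 15, 15, 15, 15, 15, 15, 15, 15, 15, 1, 1, 1, 1, 1, 1, 1] on {0,…,216}.
With 21 cycles on 217 points, sign = (−1)^{217−21} = +1.
Via Zolotarev, sign(π_{50}) = (50|217) = +1.

+1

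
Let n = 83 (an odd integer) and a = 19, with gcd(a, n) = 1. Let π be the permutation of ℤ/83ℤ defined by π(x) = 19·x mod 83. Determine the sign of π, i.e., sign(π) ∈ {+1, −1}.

-1

Start at x=79: 79 → 7 → 50 → 37 → 39 → 77 → 52 → … (one orbit).
π_19 has 2 disjoint cycles with lengths [82, 1] on {0,…,82}.
n − c = 83 − 2 = 81; sign = (−1)^81 = -1.
The Jacobi symbol (19|83) = -1 (Zolotarev) agrees.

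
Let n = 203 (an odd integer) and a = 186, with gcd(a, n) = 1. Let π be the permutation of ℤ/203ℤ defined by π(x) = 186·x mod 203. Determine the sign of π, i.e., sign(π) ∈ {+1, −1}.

Orbit of 186 under x↦186x: [186, 86, 162, 88, 128, 57, 46]… (length divides ord_203(186)).
24 cycles of lengths [12, 12, 12, 12, 12, 12, 12, 12, 12, 12, 12, 12, 12, 12, 4, 4, 4, 4, 4, 4, 4, 3, 3, 1].
Σ(ℓ_i−1) = 203−24 = 179; sign = (−1)^179 = -1.

-1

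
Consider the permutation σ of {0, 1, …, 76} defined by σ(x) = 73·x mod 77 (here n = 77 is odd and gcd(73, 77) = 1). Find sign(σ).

Orbit of 58 under x↦73x: [58, 76, 4, 61, 64, 52, 23]… (length divides ord_77(73)).
Cycle lengths of π_73 on ℤ/77ℤ: [30, 30, 10, 6, 1]; 5 cycles in total.
5 cycles on 77: each ℓ→(−1)^(ℓ−1), product (−1)^72 = +1.
Via Zolotarev, sign(π_{73}) = (73|77) = +1.

+1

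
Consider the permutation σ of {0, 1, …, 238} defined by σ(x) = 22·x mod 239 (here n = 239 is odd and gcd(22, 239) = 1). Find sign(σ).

+1

Orbit of 101 under x↦22x: [101, 71, 128, 187, 51, 166, 67]… (length divides ord_239(22)).
The orbit structure of x ↦ 22x mod 239: 15 orbits of sizes [17, 17, 17, 17, 17, 17, 17, 17, 17, 17, 17, 17, 17, 17, 1].
n − c = 239 − 15 = 224; sign = (−1)^224 = +1.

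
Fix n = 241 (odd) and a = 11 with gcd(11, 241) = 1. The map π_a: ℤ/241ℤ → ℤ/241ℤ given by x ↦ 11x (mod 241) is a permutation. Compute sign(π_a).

-1

Start at x=113: 113 → 38 → 177 → 19 → 209 → 130 → 225 → … (one orbit).
Cycle type of π: 48×5 + 1; total 6 cycles.
241 − 6 = 235 transpositions; sign(π) = (−1)^235 = -1.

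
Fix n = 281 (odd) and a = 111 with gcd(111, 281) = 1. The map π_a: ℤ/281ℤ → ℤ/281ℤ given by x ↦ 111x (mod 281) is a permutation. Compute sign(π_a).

+1

Orbit of 50 under x↦111x: [50, 211, 98, 200, 1, 111, 238]… (length divides ord_281(111)).
Cycle type of π: 35×8 + 1; total 9 cycles.
281 − 9 = 272 transpositions; sign(π) = (−1)^272 = +1.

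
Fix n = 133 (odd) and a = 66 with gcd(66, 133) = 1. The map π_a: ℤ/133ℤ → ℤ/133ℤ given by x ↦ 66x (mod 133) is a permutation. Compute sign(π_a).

Orbit of 20 under x↦66x: [20, 123, 5, 64, 101, 16, 125]… (length divides ord_133(66)).
The orbit structure of x ↦ 66x mod 133: 10 orbits of sizes [18, 18, 18, 18, 18, 18, 9, 9, 6, 1].
Σ(ℓ_i−1) = 133−10 = 123; sign = (−1)^123 = -1.
Check: (66/133) = -1 by Zolotarev.

-1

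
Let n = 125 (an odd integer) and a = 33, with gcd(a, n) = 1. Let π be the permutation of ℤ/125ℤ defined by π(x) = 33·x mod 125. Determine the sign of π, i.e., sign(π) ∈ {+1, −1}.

-1

Start at x=63: 63 → 79 → 107 → 31 → 23 → 9 → 47 → … (one orbit).
Decompose π into cycles: lengths [100, 20, 4, 1] (4 cycles, including the fixed point 0).
4 cycles on 125: each ℓ→(−1)^(ℓ−1), product (−1)^121 = -1.
The Jacobi symbol (33|125) = -1 (Zolotarev) agrees.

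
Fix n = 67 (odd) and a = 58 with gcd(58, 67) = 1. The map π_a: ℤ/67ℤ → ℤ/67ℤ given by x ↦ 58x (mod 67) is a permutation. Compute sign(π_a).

Trace 52: π^k(52) = [52, 1, 58, 14, 8, 62, 45] for k=0..6.
The orbit structure of x ↦ 58x mod 67: 4 orbits of sizes [22, 22, 22, 1].
n − c = 67 − 4 = 63; sign = (−1)^63 = -1.

-1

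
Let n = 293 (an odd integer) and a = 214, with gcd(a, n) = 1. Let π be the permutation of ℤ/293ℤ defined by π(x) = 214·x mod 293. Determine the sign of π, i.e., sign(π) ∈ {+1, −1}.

Trace 189: π^k(189) = [189, 12, 224, 177, 81, 47, 96] for k=0..6.
π_214 has 2 disjoint cycles with lengths [292, 1] on {0,…,292}.
2 cycles on 293: each ℓ→(−1)^(ℓ−1), product (−1)^291 = -1.

-1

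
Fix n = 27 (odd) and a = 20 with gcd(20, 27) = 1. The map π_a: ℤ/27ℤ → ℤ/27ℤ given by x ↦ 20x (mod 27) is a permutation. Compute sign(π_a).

Orbit of 13 under x↦20x: [13, 17, 16, 23, 1, 20, 22]… (length divides ord_27(20)).
4 cycles of lengths [18, 6, 2, 1].
4 cycles on 27: each ℓ→(−1)^(ℓ−1), product (−1)^23 = -1.

-1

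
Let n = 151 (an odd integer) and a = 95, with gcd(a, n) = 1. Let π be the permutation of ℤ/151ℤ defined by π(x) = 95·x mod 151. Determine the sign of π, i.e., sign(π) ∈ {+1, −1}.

Orbit of 44 under x↦95x: [44, 103, 121, 19, 144, 90, 94]… (length divides ord_151(95)).
π_95 has 3 disjoint cycles with lengths [75, 75, 1] on {0,…,150}.
sign(π) = (−1)^{n − #cycles} = (−1)^{151−3} = (−1)^148 = +1.
(95|151)_J = +1 (Zolotarev's lemma cross-check).

+1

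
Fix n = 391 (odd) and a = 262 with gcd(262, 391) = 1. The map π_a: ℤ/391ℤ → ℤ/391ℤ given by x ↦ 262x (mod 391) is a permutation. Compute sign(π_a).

-1

Orbit of 179 under x↦262x: [179, 369, 101, 265, 223, 167, 353]… (length divides ord_391(262)).
Cycle lengths of π_262 on ℤ/391ℤ: [176, 176, 16, 11, 11, 1]; 6 cycles in total.
391 − 6 = 385 transpositions; sign(π) = (−1)^385 = -1.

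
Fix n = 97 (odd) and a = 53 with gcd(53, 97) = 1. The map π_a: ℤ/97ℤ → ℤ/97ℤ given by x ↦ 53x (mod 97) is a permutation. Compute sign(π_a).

+1

Start at x=4: 4 → 18 → 81 → 25 → 64 → 94 → 35 → … (one orbit).
Decompose π into cycles: lengths [48, 48, 1] (3 cycles, including the fixed point 0).
Σ(ℓ_i−1) = 97−3 = 94; sign = (−1)^94 = +1.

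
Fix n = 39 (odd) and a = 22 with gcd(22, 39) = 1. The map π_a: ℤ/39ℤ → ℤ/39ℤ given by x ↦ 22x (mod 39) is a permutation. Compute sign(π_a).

Trace 22: π^k(22) = [22, 16, 1] for k=0..2.
The orbit structure of x ↦ 22x mod 39: 15 orbits of sizes [3, 3, 3, 3, 3, 3, 3, 3, 3, 3, 3, 3, 1, 1, 1].
n − c = 39 − 15 = 24; sign = (−1)^24 = +1.
Check: (22/39) = +1 by Zolotarev.

+1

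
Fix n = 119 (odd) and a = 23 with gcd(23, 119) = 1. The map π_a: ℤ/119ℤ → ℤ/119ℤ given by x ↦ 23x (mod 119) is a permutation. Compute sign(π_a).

Orbit of 93 under x↦23x: [93, 116, 50, 79, 32, 22, 30]… (length divides ord_119(23)).
π_23 has 6 disjoint cycles with lengths [48, 48, 16, 3, 3, 1] on {0,…,118}.
n − c = 119 − 6 = 113; sign = (−1)^113 = -1.
(23|119)_J = -1 (Zolotarev's lemma cross-check).

-1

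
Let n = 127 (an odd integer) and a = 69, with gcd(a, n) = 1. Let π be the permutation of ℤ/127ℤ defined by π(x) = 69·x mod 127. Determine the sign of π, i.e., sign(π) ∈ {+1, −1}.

+1

Start at x=15: 15 → 19 → 41 → 35 → 2 → 11 → 124 → … (one orbit).
Cycle type of π: 63×2 + 1; total 3 cycles.
n − c = 127 − 3 = 124; sign = (−1)^124 = +1.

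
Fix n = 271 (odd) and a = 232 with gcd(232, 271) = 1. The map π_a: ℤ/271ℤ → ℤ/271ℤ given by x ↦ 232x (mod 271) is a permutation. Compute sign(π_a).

Start at x=93: 93 → 167 → 262 → 80 → 132 → 1 → 232 → … (one orbit).
The orbit structure of x ↦ 232x mod 271: 4 orbits of sizes [90, 90, 90, 1].
sign(π) = (−1)^{n − #cycles} = (−1)^{271−4} = (−1)^267 = -1.
Via Zolotarev, sign(π_{232}) = (232|271) = -1.

-1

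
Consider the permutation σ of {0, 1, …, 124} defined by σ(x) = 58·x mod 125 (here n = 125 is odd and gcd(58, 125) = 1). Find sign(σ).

-1

Orbit of 28 under x↦58x: [28, 124, 67, 11, 13, 4, 107]… (length divides ord_125(58)).
π_58 has 4 disjoint cycles with lengths [100, 20, 4, 1] on {0,…,124}.
sign(π) = (−1)^{n − #cycles} = (−1)^{125−4} = (−1)^121 = -1.
Via Zolotarev, sign(π_{58}) = (58|125) = -1.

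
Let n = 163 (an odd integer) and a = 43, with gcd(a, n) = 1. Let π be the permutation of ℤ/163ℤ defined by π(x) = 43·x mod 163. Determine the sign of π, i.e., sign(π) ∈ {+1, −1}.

Orbit of 91 under x↦43x: [91, 1, 43, 56, 126, 39, 47]… (length divides ord_163(43)).
The orbit structure of x ↦ 43x mod 163: 3 orbits of sizes [81, 81, 1].
Σ(ℓ_i−1) = 163−3 = 160; sign = (−1)^160 = +1.
(43|163)_J = +1 (Zolotarev's lemma cross-check).

+1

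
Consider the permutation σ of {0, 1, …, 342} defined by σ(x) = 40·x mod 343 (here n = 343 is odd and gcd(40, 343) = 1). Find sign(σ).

Orbit of 44 under x↦40x: [44, 45, 85, 313, 172, 20, 114]… (length divides ord_343(40)).
Decompose π into cycles: lengths [294, 42, 6, 1] (4 cycles, including the fixed point 0).
Σ(ℓ_i−1) = 343−4 = 339; sign = (−1)^339 = -1.
(40|343)_J = -1 (Zolotarev's lemma cross-check).

-1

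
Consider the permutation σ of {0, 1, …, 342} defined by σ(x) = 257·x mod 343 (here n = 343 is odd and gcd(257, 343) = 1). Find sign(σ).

Orbit of 130 under x↦257x: [130, 139, 51, 73, 239, 26, 165]… (length divides ord_343(257)).
Cycle lengths of π_257 on ℤ/343ℤ: [294, 42, 6, 1]; 4 cycles in total.
Σ(ℓ_i−1) = 343−4 = 339; sign = (−1)^339 = -1.
Zolotarev: (257|343) = -1, matching the cycle-count sign.

-1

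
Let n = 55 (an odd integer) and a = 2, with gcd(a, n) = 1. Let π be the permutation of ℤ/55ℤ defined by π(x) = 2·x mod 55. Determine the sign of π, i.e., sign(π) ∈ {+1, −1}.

Trace 2: π^k(2) = [2, 4, 8, 16, 32, 9, 18] for k=0..6.
π_2 has 5 disjoint cycles with lengths [20, 20, 10, 4, 1] on {0,…,54}.
Σ(ℓ_i−1) = 55−5 = 50; sign = (−1)^50 = +1.
Zolotarev: (2|55) = +1, matching the cycle-count sign.

+1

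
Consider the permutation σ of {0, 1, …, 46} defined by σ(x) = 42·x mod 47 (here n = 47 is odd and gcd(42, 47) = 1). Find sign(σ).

+1

Start at x=4: 4 → 27 → 6 → 17 → 9 → 2 → 37 → … (one orbit).
Cycle lengths of π_42 on ℤ/47ℤ: [23, 23, 1]; 3 cycles in total.
47 − 3 = 44 transpositions; sign(π) = (−1)^44 = +1.
Check: (42/47) = +1 by Zolotarev.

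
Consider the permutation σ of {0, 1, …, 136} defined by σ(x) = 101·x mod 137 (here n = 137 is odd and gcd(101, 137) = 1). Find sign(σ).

+1

Orbit of 56 under x↦101x: [56, 39, 103, 128, 50, 118, 136]… (length divides ord_137(101)).
Decompose π into cycles: lengths [68, 68, 1] (3 cycles, including the fixed point 0).
3 cycles on 137: each ℓ→(−1)^(ℓ−1), product (−1)^134 = +1.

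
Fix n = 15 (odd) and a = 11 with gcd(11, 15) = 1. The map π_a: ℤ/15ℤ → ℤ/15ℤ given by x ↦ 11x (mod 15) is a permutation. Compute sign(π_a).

Start at x=1: 1 → 11 → 1 (one orbit).
The orbit structure of x ↦ 11x mod 15: 10 orbits of sizes [2, 2, 2, 2, 2, 1, 1, 1, 1, 1].
Σ(ℓ_i−1) = 15−10 = 5; sign = (−1)^5 = -1.
Check: (11/15) = -1 by Zolotarev.

-1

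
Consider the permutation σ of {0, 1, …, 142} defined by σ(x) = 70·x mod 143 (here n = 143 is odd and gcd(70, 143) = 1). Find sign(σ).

-1

Orbit of 34 under x↦70x: [34, 92, 5, 64, 47, 1, 70]… (length divides ord_143(70)).
12 cycles of lengths [20, 20, 20, 20, 20, 20, 5, 5, 4, 4, 4, 1].
Σ(ℓ_i−1) = 143−12 = 131; sign = (−1)^131 = -1.
(70|143)_J = -1 (Zolotarev's lemma cross-check).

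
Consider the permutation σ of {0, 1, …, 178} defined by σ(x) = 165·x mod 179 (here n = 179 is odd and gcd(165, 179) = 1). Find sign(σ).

-1

Start at x=18: 18 → 106 → 127 → 12 → 11 → 25 → 8 → … (one orbit).
The orbit structure of x ↦ 165x mod 179: 2 orbits of sizes [178, 1].
With 2 cycles on 179 points, sign = (−1)^{179−2} = -1.
Zolotarev: (165|179) = -1, matching the cycle-count sign.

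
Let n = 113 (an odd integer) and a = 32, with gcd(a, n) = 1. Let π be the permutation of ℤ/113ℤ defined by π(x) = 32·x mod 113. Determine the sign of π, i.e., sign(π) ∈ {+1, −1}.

Trace 81: π^k(81) = [81, 106, 2, 64, 14, 109, 98] for k=0..6.
5 cycles of lengths [28, 28, 28, 28, 1].
sign(π) = (−1)^{n − #cycles} = (−1)^{113−5} = (−1)^108 = +1.
Zolotarev: (32|113) = +1, matching the cycle-count sign.

+1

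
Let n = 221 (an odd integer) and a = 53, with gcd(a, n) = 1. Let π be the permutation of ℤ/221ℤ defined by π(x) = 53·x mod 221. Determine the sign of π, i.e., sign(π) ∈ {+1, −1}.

+1

Orbit of 157 under x↦53x: [157, 144, 118, 66, 183, 196, 1]… (length divides ord_221(53)).
39 cycles of lengths [8, 8, 8, 8, 8, 8, 8, 8, 8, 8, 8, 8, 8, 8, 8, 8, 8, 8, 8, 8, 8, 8, 8, 8, 8, 8, 1, 1, 1, 1, 1, 1, 1, 1, 1, 1, 1, 1, 1].
Σ(ℓ_i−1) = 221−39 = 182; sign = (−1)^182 = +1.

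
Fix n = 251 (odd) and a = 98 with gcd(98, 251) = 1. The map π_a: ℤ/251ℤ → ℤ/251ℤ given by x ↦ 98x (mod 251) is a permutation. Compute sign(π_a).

-1

Orbit of 202 under x↦98x: [202, 218, 29, 81, 157, 75, 71]… (length divides ord_251(98)).
Cycle type of π: 250 + 1; total 2 cycles.
With 2 cycles on 251 points, sign = (−1)^{251−2} = -1.
Via Zolotarev, sign(π_{98}) = (98|251) = -1.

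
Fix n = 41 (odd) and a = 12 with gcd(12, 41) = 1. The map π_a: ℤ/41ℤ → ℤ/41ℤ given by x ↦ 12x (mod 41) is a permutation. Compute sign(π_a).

Start at x=36: 36 → 22 → 18 → 11 → 9 → 26 → 25 → … (one orbit).
2 cycles of lengths [40, 1].
2 cycles on 41: each ℓ→(−1)^(ℓ−1), product (−1)^39 = -1.
Check: (12/41) = -1 by Zolotarev.

-1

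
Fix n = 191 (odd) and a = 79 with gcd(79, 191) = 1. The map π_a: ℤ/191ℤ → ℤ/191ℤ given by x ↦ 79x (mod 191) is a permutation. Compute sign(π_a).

+1

Trace 18: π^k(18) = [18, 85, 30, 78, 50, 130, 147] for k=0..6.
π_79 has 3 disjoint cycles with lengths [95, 95, 1] on {0,…,190}.
sign(π) = (−1)^{n − #cycles} = (−1)^{191−3} = (−1)^188 = +1.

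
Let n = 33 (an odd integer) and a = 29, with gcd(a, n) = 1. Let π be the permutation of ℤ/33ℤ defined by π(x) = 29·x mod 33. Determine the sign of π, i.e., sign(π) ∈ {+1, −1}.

+1

Orbit of 29 under x↦29x: [29, 16, 2, 25, 32, 4, 17]… (length divides ord_33(29)).
The orbit structure of x ↦ 29x mod 33: 5 orbits of sizes [10, 10, 10, 2, 1].
n − c = 33 − 5 = 28; sign = (−1)^28 = +1.
Via Zolotarev, sign(π_{29}) = (29|33) = +1.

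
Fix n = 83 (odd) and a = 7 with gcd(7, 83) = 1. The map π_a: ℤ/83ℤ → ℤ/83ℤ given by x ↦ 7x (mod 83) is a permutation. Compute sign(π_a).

+1

Trace 65: π^k(65) = [65, 40, 31, 51, 25, 9, 63] for k=0..6.
π_7 has 3 disjoint cycles with lengths [41, 41, 1] on {0,…,82}.
Σ(ℓ_i−1) = 83−3 = 80; sign = (−1)^80 = +1.
Check: (7/83) = +1 by Zolotarev.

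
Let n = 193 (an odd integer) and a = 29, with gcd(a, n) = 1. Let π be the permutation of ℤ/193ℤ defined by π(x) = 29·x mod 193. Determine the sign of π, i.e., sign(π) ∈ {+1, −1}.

Orbit of 14 under x↦29x: [14, 20, 1, 29, 69, 71, 129]… (length divides ord_193(29)).
4 cycles of lengths [64, 64, 64, 1].
4 cycles on 193: each ℓ→(−1)^(ℓ−1), product (−1)^189 = -1.
The Jacobi symbol (29|193) = -1 (Zolotarev) agrees.

-1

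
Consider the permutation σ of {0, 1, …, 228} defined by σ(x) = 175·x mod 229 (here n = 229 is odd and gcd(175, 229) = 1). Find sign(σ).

Trace 107: π^k(107) = [107, 176, 114, 27, 145, 185, 86] for k=0..6.
Decompose π into cycles: lengths [76, 76, 76, 1] (4 cycles, including the fixed point 0).
sign(π) = (−1)^{n − #cycles} = (−1)^{229−4} = (−1)^225 = -1.

-1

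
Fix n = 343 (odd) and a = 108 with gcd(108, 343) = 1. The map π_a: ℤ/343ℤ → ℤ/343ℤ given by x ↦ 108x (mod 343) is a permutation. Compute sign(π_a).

-1

Trace 200: π^k(200) = [200, 334, 57, 325, 114, 307, 228] for k=0..6.
Cycle type of π: 294 + 42 + 6 + 1; total 4 cycles.
Σ(ℓ_i−1) = 343−4 = 339; sign = (−1)^339 = -1.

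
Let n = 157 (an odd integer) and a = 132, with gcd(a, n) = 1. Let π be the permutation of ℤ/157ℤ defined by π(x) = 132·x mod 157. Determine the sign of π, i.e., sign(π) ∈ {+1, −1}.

+1

Start at x=16: 16 → 71 → 109 → 101 → 144 → 11 → 39 → … (one orbit).
Cycle lengths of π_132 on ℤ/157ℤ: [39, 39, 39, 39, 1]; 5 cycles in total.
157 − 5 = 152 transpositions; sign(π) = (−1)^152 = +1.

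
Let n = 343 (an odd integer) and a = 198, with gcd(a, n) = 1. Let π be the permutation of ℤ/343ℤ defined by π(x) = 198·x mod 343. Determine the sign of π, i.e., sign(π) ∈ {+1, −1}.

Start at x=212: 212 → 130 → 15 → 226 → 158 → 71 → 338 → … (one orbit).
Decompose π into cycles: lengths [147, 147, 21, 21, 3, 3, 1] (7 cycles, including the fixed point 0).
343 − 7 = 336 transpositions; sign(π) = (−1)^336 = +1.

+1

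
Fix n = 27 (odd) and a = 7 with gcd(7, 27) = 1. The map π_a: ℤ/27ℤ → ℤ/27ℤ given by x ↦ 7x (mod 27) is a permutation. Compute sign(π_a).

Start at x=19: 19 → 25 → 13 → 10 → 16 → 4 → 1 → … (one orbit).
7 cycles of lengths [9, 9, 3, 3, 1, 1, 1].
With 7 cycles on 27 points, sign = (−1)^{27−7} = +1.
The Jacobi symbol (7|27) = +1 (Zolotarev) agrees.

+1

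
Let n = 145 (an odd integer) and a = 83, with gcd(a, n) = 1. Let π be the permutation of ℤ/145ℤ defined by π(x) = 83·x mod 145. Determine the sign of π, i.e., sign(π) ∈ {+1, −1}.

-1

Orbit of 88 under x↦83x: [88, 54, 132, 81, 53, 49, 7]… (length divides ord_145(83)).
π_83 has 10 disjoint cycles with lengths [28, 28, 28, 28, 7, 7, 7, 7, 4, 1] on {0,…,144}.
Σ(ℓ_i−1) = 145−10 = 135; sign = (−1)^135 = -1.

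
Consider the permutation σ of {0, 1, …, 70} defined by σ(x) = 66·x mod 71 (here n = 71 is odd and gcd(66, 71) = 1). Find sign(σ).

-1

Trace 5: π^k(5) = [5, 46, 54, 14, 1, 66, 25] for k=0..6.
8 cycles of lengths [10, 10, 10, 10, 10, 10, 10, 1].
With 8 cycles on 71 points, sign = (−1)^{71−8} = -1.
Check: (66/71) = -1 by Zolotarev.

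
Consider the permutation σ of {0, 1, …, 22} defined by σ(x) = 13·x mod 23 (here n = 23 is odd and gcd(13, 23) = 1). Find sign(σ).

Orbit of 6 under x↦13x: [6, 9, 2, 3, 16, 1, 13]… (length divides ord_23(13)).
3 cycles of lengths [11, 11, 1].
With 3 cycles on 23 points, sign = (−1)^{23−3} = +1.
Check: (13/23) = +1 by Zolotarev.

+1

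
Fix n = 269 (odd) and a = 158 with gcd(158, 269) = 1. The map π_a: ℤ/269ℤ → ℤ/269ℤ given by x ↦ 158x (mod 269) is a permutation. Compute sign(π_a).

-1

Orbit of 155 under x↦158x: [155, 11, 124, 224, 153, 233, 230]… (length divides ord_269(158)).
Cycle lengths of π_158 on ℤ/269ℤ: [268, 1]; 2 cycles in total.
With 2 cycles on 269 points, sign = (−1)^{269−2} = -1.
Via Zolotarev, sign(π_{158}) = (158|269) = -1.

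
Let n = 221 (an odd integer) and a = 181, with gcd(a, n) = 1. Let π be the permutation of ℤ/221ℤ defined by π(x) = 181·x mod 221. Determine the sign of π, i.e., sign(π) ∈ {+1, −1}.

-1

Orbit of 142 under x↦181x: [142, 66, 12, 183, 194, 196, 116]… (length divides ord_221(181)).
Cycle type of π: 16×13 + 2×6 + 1; total 20 cycles.
sign(π) = (−1)^{n − #cycles} = (−1)^{221−20} = (−1)^201 = -1.
Check: (181/221) = -1 by Zolotarev.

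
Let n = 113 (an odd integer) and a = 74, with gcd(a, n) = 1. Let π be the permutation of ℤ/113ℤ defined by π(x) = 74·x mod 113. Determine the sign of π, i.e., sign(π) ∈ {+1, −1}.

Orbit of 15 under x↦74x: [15, 93, 102, 90, 106, 47, 88]… (length divides ord_113(74)).
π_74 has 2 disjoint cycles with lengths [112, 1] on {0,…,112}.
n − c = 113 − 2 = 111; sign = (−1)^111 = -1.
Zolotarev: (74|113) = -1, matching the cycle-count sign.

-1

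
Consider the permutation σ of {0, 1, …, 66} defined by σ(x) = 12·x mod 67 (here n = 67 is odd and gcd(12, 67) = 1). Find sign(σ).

Trace 5: π^k(5) = [5, 60, 50, 64, 31, 37, 42] for k=0..6.
Decompose π into cycles: lengths [66, 1] (2 cycles, including the fixed point 0).
n − c = 67 − 2 = 65; sign = (−1)^65 = -1.
Zolotarev: (12|67) = -1, matching the cycle-count sign.

-1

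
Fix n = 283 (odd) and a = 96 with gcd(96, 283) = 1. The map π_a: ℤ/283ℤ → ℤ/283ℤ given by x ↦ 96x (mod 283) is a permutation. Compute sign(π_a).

Orbit of 275 under x↦96x: [275, 81, 135, 225, 92, 59, 4]… (length divides ord_283(96)).
3 cycles of lengths [141, 141, 1].
n − c = 283 − 3 = 280; sign = (−1)^280 = +1.
Via Zolotarev, sign(π_{96}) = (96|283) = +1.

+1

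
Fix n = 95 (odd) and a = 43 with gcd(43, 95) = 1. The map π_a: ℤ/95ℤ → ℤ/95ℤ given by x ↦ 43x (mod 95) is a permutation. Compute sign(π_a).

Trace 82: π^k(82) = [82, 11, 93, 9, 7, 16, 23] for k=0..6.
Decompose π into cycles: lengths [36, 36, 9, 9, 4, 1] (6 cycles, including the fixed point 0).
6 cycles on 95: each ℓ→(−1)^(ℓ−1), product (−1)^89 = -1.

-1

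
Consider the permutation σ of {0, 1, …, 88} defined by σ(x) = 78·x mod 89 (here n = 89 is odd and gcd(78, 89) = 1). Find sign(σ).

Start at x=39: 39 → 16 → 2 → 67 → 64 → 8 → 1 → … (one orbit).
Cycle lengths of π_78 on ℤ/89ℤ: [11, 11, 11, 11, 11, 11, 11, 11, 1]; 9 cycles in total.
With 9 cycles on 89 points, sign = (−1)^{89−9} = +1.
The Jacobi symbol (78|89) = +1 (Zolotarev) agrees.

+1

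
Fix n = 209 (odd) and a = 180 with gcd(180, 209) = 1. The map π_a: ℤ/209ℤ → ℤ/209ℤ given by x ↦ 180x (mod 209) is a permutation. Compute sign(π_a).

Orbit of 80 under x↦180x: [80, 188, 191, 104, 119, 102, 177]… (length divides ord_209(180)).
The orbit structure of x ↦ 180x mod 209: 9 orbits of sizes [45, 45, 45, 45, 9, 9, 5, 5, 1].
Σ(ℓ_i−1) = 209−9 = 200; sign = (−1)^200 = +1.

+1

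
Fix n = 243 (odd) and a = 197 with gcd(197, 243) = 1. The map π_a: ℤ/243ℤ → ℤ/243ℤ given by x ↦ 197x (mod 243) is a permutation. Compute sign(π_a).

-1

Trace 107: π^k(107) = [107, 181, 179, 28, 170, 199, 80] for k=0..6.
Decompose π into cycles: lengths [54, 54, 54, 18, 18, 18, 6, 6, 6, 2, 2, 2, 2, 1] (14 cycles, including the fixed point 0).
Σ(ℓ_i−1) = 243−14 = 229; sign = (−1)^229 = -1.
Via Zolotarev, sign(π_{197}) = (197|243) = -1.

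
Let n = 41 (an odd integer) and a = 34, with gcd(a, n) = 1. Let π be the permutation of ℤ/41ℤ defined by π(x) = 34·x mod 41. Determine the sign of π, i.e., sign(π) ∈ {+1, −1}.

Trace 11: π^k(11) = [11, 5, 6, 40, 7, 33, 15] for k=0..6.
2 cycles of lengths [40, 1].
n − c = 41 − 2 = 39; sign = (−1)^39 = -1.
(34|41)_J = -1 (Zolotarev's lemma cross-check).

-1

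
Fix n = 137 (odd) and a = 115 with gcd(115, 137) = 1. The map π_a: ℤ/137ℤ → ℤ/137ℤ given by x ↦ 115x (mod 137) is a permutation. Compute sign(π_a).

+1

Orbit of 72 under x↦115x: [72, 60, 50, 133, 88, 119, 122]… (length divides ord_137(115)).
Decompose π into cycles: lengths [17, 17, 17, 17, 17, 17, 17, 17, 1] (9 cycles, including the fixed point 0).
Σ(ℓ_i−1) = 137−9 = 128; sign = (−1)^128 = +1.
Zolotarev: (115|137) = +1, matching the cycle-count sign.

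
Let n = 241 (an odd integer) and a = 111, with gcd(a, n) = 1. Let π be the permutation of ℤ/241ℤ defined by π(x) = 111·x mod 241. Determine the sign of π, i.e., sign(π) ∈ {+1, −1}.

-1

Start at x=130: 130 → 211 → 44 → 64 → 115 → 233 → 76 → … (one orbit).
16 cycles of lengths [16, 16, 16, 16, 16, 16, 16, 16, 16, 16, 16, 16, 16, 16, 16, 1].
241 − 16 = 225 transpositions; sign(π) = (−1)^225 = -1.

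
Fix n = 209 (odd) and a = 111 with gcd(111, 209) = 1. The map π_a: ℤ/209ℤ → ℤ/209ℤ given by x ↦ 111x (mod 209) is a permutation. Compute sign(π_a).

Orbit of 23 under x↦111x: [23, 45, 188, 177, 1, 111, 199]… (length divides ord_209(111)).
The orbit structure of x ↦ 111x mod 209: 33 orbits of sizes [9, 9, 9, 9, 9, 9, 9, 9, 9, 9, 9, 9, 9, 9, 9, 9, 9, 9, 9, 9, 9, 9, 1, 1, 1, 1, 1, 1, 1, 1, 1, 1, 1].
n − c = 209 − 33 = 176; sign = (−1)^176 = +1.

+1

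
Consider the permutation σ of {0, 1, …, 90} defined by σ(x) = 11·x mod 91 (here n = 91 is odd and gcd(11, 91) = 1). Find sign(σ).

-1

Trace 1: π^k(1) = [1, 11, 30, 57, 81, 72, 64] for k=0..6.
π_11 has 10 disjoint cycles with lengths [12, 12, 12, 12, 12, 12, 12, 3, 3, 1] on {0,…,90}.
sign(π) = (−1)^{n − #cycles} = (−1)^{91−10} = (−1)^81 = -1.
Via Zolotarev, sign(π_{11}) = (11|91) = -1.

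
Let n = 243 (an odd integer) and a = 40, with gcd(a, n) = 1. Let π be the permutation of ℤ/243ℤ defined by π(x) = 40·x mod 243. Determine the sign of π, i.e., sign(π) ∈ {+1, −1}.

+1

Orbit of 196 under x↦40x: [196, 64, 130, 97, 235, 166, 79]… (length divides ord_243(40)).
Cycle lengths of π_40 on ℤ/243ℤ: [81, 81, 27, 27, 9, 9, 3, 3, 1, 1, 1]; 11 cycles in total.
With 11 cycles on 243 points, sign = (−1)^{243−11} = +1.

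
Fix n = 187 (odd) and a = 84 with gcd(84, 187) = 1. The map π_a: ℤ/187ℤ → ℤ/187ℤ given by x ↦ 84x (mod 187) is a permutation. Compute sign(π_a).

Trace 84: π^k(84) = [84, 137, 101, 69, 186, 103, 50] for k=0..6.
Cycle type of π: 10×17 + 2×8 + 1; total 26 cycles.
187 − 26 = 161 transpositions; sign(π) = (−1)^161 = -1.

-1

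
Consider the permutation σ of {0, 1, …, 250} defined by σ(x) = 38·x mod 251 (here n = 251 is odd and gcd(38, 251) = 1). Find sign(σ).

Start at x=209: 209 → 161 → 94 → 58 → 196 → 169 → 147 → … (one orbit).
Cycle type of π: 125×2 + 1; total 3 cycles.
3 cycles on 251: each ℓ→(−1)^(ℓ−1), product (−1)^248 = +1.

+1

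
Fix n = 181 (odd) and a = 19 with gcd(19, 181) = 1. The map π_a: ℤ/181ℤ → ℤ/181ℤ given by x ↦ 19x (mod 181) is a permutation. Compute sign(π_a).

Trace 162: π^k(162) = [162, 1, 19, 180] for k=0..3.
46 cycles of lengths [4, 4, 4, 4, 4, 4, 4, 4, 4, 4, 4, 4, 4, 4, 4, 4, 4, 4, 4, 4, 4, 4, 4, 4, 4, 4, 4, 4, 4, 4, 4, 4, 4, 4, 4, 4, 4, 4, 4, 4, 4, 4, 4, 4, 4, 1].
46 cycles on 181: each ℓ→(−1)^(ℓ−1), product (−1)^135 = -1.

-1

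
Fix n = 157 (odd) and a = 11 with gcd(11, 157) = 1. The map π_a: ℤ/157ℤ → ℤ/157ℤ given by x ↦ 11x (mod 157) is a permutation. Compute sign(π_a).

+1

Start at x=130: 130 → 17 → 30 → 16 → 19 → 52 → 101 → … (one orbit).
Cycle lengths of π_11 on ℤ/157ℤ: [39, 39, 39, 39, 1]; 5 cycles in total.
sign(π) = (−1)^{n − #cycles} = (−1)^{157−5} = (−1)^152 = +1.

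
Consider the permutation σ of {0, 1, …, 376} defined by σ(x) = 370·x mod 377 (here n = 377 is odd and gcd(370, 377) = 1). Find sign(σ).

-1

Trace 16: π^k(16) = [16, 265, 30, 167, 339, 266, 23] for k=0..6.
Cycle lengths of π_370 on ℤ/377ℤ: [84, 84, 84, 84, 14, 14, 12, 1]; 8 cycles in total.
With 8 cycles on 377 points, sign = (−1)^{377−8} = -1.
(370|377)_J = -1 (Zolotarev's lemma cross-check).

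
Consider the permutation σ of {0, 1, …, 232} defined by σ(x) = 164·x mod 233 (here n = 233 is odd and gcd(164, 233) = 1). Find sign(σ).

Trace 122: π^k(122) = [122, 203, 206, 232, 69, 132, 212] for k=0..6.
2 cycles of lengths [232, 1].
n − c = 233 − 2 = 231; sign = (−1)^231 = -1.

-1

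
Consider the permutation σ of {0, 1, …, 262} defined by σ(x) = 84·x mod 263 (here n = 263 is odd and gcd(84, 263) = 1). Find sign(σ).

Trace 13: π^k(13) = [13, 40, 204, 41, 25, 259, 190] for k=0..6.
Cycle type of π: 262 + 1; total 2 cycles.
2 cycles on 263: each ℓ→(−1)^(ℓ−1), product (−1)^261 = -1.

-1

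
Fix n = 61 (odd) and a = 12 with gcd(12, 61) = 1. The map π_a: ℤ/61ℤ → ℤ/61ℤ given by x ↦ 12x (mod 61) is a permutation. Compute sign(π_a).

Start at x=25: 25 → 56 → 1 → 12 → 22 → 20 → 57 → … (one orbit).
Cycle lengths of π_12 on ℤ/61ℤ: [15, 15, 15, 15, 1]; 5 cycles in total.
With 5 cycles on 61 points, sign = (−1)^{61−5} = +1.
Check: (12/61) = +1 by Zolotarev.

+1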